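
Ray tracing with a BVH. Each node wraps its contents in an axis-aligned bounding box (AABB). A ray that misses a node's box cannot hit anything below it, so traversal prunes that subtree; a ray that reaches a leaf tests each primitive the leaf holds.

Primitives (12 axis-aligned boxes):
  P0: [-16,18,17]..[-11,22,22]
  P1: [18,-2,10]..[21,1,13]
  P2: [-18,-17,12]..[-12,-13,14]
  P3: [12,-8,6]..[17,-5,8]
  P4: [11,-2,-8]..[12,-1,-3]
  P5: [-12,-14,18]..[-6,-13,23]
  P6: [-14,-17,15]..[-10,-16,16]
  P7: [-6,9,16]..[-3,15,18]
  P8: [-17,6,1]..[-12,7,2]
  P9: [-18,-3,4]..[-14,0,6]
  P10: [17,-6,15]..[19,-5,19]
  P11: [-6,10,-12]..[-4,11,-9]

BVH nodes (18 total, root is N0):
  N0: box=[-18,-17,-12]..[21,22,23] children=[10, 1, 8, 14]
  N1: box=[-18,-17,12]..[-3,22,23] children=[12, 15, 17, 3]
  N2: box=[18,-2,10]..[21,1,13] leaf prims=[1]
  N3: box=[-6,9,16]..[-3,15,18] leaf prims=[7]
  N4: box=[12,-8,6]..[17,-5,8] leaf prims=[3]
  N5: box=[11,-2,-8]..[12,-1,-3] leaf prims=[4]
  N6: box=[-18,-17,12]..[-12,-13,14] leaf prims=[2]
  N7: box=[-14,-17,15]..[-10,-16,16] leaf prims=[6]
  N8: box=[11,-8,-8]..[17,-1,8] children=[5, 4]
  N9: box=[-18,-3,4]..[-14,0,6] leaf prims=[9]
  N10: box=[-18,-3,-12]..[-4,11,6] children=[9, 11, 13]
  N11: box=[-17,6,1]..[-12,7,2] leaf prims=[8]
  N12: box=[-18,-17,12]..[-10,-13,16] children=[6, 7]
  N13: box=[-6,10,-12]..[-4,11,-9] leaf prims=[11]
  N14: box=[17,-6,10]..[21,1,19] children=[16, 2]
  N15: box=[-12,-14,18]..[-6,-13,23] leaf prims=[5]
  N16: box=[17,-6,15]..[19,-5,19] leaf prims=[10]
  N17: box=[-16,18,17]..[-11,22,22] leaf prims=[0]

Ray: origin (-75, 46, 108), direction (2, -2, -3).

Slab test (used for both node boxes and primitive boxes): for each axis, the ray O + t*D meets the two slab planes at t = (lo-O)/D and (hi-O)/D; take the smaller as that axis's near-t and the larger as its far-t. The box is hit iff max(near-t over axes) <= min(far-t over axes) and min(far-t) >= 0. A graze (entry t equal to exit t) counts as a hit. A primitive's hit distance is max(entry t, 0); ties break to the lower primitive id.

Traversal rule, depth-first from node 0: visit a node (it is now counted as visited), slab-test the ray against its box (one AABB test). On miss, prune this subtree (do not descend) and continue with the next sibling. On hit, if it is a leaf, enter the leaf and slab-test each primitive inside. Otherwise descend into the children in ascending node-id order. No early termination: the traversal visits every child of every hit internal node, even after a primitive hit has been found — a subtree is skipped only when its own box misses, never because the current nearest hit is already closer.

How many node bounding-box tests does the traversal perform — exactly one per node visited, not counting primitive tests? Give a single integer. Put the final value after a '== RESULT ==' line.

Walk:
N0 x:[57/2,48] y:[12,63/2] z:[85/3,40] -> hit [57/2,63/2], descend [1, 8, 10, 14]
  N1 x:[57/2,36] y:[12,63/2] z:[85/3,32] -> hit [57/2,63/2], descend [3, 12, 15, 17]
    N3 x:[69/2,36] y:[31/2,37/2] z:[30,92/3] -> miss, prune
    N12 x:[57/2,65/2] y:[59/2,63/2] z:[92/3,32] -> hit [92/3,63/2], descend [6, 7]
      N6 x:[57/2,63/2] y:[59/2,63/2] z:[94/3,32] -> hit [94/3,63/2] leaf, test {P2@t=94/3}
      N7 x:[61/2,65/2] y:[31,63/2] z:[92/3,31] -> hit [31,31] leaf, test {P6@t=31}
    N15 x:[63/2,69/2] y:[59/2,30] z:[85/3,30] -> miss, prune
    N17 x:[59/2,32] y:[12,14] z:[86/3,91/3] -> miss, prune
  N8 x:[43,46] y:[47/2,27] z:[100/3,116/3] -> miss, prune
  N10 x:[57/2,71/2] y:[35/2,49/2] z:[34,40] -> miss, prune
  N14 x:[46,48] y:[45/2,26] z:[89/3,98/3] -> miss, prune

order=[0, 1, 3, 12, 6, 7, 15, 17, 8, 10, 14]  |boxes|=11  |leaves|=2  hit=P6

== RESULT ==
11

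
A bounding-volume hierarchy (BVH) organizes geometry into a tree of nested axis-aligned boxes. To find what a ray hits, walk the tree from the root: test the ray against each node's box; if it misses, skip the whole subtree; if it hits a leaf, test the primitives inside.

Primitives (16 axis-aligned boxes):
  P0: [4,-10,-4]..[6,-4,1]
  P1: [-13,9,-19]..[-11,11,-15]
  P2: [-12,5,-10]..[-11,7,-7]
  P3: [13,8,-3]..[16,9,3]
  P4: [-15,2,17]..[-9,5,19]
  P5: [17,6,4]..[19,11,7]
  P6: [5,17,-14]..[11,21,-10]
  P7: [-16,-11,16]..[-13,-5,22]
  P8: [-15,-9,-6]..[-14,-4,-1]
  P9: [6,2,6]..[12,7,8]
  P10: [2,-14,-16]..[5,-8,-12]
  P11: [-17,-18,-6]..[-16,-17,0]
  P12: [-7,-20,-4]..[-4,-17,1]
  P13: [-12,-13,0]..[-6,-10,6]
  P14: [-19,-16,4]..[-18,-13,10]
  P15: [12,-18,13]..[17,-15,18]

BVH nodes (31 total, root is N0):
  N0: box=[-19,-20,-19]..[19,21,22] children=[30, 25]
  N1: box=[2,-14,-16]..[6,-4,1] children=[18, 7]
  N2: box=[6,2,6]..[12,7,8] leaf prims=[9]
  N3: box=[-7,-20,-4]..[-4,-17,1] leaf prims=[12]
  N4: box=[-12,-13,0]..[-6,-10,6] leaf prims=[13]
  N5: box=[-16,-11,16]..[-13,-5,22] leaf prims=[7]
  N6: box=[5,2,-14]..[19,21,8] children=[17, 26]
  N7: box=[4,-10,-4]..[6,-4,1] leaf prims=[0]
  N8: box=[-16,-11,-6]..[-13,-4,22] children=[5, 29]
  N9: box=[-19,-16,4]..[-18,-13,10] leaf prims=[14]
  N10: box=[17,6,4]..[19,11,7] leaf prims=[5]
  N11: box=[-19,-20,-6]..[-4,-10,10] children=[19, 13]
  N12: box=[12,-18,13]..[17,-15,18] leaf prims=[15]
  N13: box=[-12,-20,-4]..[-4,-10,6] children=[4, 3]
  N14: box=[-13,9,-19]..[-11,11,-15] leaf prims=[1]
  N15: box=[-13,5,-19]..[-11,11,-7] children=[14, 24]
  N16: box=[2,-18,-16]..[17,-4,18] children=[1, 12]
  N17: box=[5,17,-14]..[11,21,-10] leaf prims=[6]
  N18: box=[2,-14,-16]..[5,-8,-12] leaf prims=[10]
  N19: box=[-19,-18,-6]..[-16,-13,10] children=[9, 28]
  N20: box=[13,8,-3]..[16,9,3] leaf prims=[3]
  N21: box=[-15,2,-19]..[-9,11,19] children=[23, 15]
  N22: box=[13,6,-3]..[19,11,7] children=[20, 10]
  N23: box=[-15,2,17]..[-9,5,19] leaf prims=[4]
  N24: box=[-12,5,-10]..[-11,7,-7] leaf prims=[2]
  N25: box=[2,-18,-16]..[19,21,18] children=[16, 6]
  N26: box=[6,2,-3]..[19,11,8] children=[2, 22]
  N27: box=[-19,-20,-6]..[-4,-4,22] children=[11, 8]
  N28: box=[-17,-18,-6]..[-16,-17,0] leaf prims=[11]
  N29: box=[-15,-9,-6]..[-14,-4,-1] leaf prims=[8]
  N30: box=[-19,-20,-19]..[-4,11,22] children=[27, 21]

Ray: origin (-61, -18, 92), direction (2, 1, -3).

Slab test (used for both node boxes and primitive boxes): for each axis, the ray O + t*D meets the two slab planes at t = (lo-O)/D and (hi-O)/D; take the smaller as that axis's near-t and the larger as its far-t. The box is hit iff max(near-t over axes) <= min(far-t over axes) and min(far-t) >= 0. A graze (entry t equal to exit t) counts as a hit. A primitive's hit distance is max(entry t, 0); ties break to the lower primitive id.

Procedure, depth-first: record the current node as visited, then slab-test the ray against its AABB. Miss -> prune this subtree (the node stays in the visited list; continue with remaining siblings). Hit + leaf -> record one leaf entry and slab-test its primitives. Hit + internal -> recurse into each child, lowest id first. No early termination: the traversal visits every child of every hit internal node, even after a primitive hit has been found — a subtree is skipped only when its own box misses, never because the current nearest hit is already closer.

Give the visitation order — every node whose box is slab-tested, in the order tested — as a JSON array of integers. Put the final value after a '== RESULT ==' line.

Trace the traversal:
N0 x:[21,40] y:[-2,39] z:[70/3,37] -> hit [70/3,37], descend [25, 30]
  N25 x:[63/2,40] y:[0,39] z:[74/3,36] -> hit [63/2,36], descend [6, 16]
    N6 x:[33,40] y:[20,39] z:[28,106/3] -> hit [33,106/3], descend [17, 26]
      N17 x:[33,36] y:[35,39] z:[34,106/3] -> hit [35,106/3] leaf, test {P6@t=35}
      N26 x:[67/2,40] y:[20,29] z:[28,95/3] -> miss, prune
    N16 x:[63/2,39] y:[0,14] z:[74/3,36] -> miss, prune
  N30 x:[21,57/2] y:[-2,29] z:[70/3,37] -> hit [70/3,57/2], descend [21, 27]
    N21 x:[23,26] y:[20,29] z:[73/3,37] -> hit [73/3,26], descend [15, 23]
      N15 x:[24,25] y:[23,29] z:[33,37] -> miss, prune
      N23 x:[23,26] y:[20,23] z:[73/3,25] -> miss, prune
    N27 x:[21,57/2] y:[-2,14] z:[70/3,98/3] -> miss, prune

11 AABB tests over nodes [0, 25, 6, 17, 26, 16, 30, 21, 15, 23, 27]; 1 leaf entered; closest P6.

== RESULT ==
[0, 25, 6, 17, 26, 16, 30, 21, 15, 23, 27]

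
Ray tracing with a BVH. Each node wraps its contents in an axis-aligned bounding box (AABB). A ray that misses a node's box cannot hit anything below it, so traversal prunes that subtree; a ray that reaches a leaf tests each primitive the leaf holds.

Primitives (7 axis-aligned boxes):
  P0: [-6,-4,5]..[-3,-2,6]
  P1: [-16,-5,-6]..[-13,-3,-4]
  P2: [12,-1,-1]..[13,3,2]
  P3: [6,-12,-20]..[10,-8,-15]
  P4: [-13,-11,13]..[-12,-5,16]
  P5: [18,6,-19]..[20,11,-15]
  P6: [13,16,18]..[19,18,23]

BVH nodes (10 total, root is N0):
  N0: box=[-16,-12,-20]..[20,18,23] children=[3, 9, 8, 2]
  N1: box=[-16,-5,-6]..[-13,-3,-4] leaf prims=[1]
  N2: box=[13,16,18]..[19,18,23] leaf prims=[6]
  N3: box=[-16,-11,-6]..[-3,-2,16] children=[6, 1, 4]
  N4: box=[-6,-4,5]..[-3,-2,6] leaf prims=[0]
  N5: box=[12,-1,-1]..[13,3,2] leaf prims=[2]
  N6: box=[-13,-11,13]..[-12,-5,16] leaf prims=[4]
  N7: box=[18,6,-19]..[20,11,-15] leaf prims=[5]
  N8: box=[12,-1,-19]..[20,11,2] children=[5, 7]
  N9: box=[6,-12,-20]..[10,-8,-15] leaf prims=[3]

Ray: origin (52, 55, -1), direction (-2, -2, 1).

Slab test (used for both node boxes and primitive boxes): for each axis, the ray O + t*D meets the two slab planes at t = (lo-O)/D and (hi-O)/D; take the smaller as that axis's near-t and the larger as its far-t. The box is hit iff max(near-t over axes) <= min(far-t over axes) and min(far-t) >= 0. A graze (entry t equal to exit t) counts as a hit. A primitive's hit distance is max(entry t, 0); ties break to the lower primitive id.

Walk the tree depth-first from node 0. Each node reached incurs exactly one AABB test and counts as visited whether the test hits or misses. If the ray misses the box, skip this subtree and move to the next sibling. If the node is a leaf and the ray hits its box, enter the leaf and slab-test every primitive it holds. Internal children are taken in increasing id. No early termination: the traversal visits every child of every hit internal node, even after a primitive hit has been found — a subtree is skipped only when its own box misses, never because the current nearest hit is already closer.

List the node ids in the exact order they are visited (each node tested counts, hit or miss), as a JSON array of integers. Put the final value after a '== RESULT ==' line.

Trace the traversal:
N0 x:[16,34] y:[37/2,67/2] z:[-19,24] -> hit [37/2,24], descend [2, 3, 8, 9]
  N2 x:[33/2,39/2] y:[37/2,39/2] z:[19,24] -> hit [19,39/2] leaf, test {P6@t=19}
  N3 x:[55/2,34] y:[57/2,33] z:[-5,17] -> miss, prune
  N8 x:[16,20] y:[22,28] z:[-18,3] -> miss, prune
  N9 x:[21,23] y:[63/2,67/2] z:[-19,-14] -> miss, prune

5 AABB tests over nodes [0, 2, 3, 8, 9]; 1 leaf entered; closest P6.

== RESULT ==
[0, 2, 3, 8, 9]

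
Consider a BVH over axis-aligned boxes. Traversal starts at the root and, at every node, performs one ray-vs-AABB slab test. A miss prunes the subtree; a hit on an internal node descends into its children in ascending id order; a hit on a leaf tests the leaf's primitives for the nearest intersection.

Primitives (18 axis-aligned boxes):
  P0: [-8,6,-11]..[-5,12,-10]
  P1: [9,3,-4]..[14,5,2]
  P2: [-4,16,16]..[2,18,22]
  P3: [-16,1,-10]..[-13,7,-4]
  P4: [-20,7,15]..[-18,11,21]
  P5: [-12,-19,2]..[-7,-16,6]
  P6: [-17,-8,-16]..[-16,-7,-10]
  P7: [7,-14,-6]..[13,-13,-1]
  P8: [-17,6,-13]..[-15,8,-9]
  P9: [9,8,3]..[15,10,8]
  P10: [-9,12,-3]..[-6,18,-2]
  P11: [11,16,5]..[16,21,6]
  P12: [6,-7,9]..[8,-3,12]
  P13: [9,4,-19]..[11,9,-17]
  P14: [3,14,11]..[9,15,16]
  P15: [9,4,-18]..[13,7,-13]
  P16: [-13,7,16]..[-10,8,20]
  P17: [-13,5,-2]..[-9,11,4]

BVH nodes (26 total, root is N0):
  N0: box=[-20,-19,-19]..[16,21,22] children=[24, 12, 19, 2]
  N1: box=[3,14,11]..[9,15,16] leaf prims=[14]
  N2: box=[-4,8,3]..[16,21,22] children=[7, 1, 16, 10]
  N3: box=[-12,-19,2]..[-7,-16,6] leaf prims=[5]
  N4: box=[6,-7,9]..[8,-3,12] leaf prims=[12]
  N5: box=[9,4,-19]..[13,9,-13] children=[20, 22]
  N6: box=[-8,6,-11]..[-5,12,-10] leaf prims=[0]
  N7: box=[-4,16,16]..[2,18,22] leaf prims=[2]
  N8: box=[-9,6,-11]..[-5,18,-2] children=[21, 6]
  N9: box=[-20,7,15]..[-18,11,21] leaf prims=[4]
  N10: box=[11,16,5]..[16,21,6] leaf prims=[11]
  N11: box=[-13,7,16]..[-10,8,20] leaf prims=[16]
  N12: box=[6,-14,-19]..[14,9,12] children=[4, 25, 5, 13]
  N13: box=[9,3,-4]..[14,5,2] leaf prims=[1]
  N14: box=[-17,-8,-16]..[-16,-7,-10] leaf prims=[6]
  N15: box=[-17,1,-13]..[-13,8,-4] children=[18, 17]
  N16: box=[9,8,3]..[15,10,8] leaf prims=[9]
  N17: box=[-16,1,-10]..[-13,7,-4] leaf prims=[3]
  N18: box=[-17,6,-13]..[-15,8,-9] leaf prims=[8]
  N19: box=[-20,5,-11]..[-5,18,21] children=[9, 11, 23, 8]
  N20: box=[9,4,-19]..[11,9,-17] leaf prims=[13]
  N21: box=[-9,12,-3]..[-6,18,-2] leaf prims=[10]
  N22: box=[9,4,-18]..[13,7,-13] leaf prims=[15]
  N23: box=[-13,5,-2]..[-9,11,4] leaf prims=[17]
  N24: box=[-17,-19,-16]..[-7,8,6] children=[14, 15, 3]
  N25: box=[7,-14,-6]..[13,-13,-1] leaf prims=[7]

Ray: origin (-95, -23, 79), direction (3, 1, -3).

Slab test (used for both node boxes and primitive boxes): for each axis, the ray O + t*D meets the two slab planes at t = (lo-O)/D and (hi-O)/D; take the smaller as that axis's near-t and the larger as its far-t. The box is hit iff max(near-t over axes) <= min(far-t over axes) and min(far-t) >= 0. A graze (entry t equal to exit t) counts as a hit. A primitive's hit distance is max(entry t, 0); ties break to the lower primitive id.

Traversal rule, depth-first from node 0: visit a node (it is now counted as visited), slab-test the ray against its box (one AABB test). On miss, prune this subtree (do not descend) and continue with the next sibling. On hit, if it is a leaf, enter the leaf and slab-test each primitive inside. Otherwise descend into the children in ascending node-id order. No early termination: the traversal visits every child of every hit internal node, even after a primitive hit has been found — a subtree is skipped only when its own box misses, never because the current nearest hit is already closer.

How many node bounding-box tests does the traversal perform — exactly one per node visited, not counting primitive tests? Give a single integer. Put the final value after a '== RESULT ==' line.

Traverse from the root:
N0 x:[25,37] y:[4,44] z:[19,98/3] -> hit [25,98/3], descend [2, 12, 19, 24]
  N2 x:[91/3,37] y:[31,44] z:[19,76/3] -> miss, prune
  N12 x:[101/3,109/3] y:[9,32] z:[67/3,98/3] -> miss, prune
  N19 x:[25,30] y:[28,41] z:[58/3,30] -> hit [28,30], descend [8, 9, 11, 23]
    N8 x:[86/3,30] y:[29,41] z:[27,30] -> hit [29,30], descend [6, 21]
      N6 x:[29,30] y:[29,35] z:[89/3,30] -> hit [89/3,30] leaf, test {P0@t=89/3}
      N21 x:[86/3,89/3] y:[35,41] z:[27,82/3] -> miss, prune
    N9 x:[25,77/3] y:[30,34] z:[58/3,64/3] -> miss, prune
    N11 x:[82/3,85/3] y:[30,31] z:[59/3,21] -> miss, prune
    N23 x:[82/3,86/3] y:[28,34] z:[25,27] -> miss, prune
  N24 x:[26,88/3] y:[4,31] z:[73/3,95/3] -> hit [26,88/3], descend [3, 14, 15]
    N3 x:[83/3,88/3] y:[4,7] z:[73/3,77/3] -> miss, prune
    N14 x:[26,79/3] y:[15,16] z:[89/3,95/3] -> miss, prune
    N15 x:[26,82/3] y:[24,31] z:[83/3,92/3] -> miss, prune

14 AABB tests over nodes [0, 2, 12, 19, 8, 6, 21, 9, 11, 23, 24, 3, 14, 15]; 1 leaf entered; closest P0.

== RESULT ==
14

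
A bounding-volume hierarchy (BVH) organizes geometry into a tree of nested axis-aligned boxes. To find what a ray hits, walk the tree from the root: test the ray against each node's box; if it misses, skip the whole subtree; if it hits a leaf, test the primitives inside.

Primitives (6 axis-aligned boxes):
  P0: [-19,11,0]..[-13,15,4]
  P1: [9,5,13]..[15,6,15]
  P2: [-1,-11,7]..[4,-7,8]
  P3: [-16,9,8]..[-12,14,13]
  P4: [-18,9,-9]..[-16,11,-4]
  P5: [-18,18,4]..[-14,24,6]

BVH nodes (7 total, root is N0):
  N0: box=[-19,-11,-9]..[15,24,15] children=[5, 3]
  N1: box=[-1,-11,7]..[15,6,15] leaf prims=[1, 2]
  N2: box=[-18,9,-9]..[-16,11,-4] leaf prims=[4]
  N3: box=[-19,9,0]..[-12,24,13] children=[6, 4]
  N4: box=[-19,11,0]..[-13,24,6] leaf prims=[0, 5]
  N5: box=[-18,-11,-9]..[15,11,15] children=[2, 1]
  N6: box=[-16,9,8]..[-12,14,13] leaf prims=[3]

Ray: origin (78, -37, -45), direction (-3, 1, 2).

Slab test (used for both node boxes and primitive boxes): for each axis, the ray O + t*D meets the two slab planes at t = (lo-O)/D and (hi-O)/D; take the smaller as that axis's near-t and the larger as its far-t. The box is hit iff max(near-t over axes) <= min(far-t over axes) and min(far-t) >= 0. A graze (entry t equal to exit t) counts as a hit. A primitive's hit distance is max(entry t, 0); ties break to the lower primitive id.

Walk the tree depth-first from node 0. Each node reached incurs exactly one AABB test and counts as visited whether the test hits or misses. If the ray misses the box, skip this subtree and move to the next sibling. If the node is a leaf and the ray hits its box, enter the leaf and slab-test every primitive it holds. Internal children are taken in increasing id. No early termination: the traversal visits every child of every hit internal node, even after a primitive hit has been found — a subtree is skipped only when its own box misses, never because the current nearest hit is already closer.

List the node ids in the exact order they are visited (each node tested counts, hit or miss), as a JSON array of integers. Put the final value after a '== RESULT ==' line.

Traverse from the root:
N0 x:[21,97/3] y:[26,61] z:[18,30] -> hit [26,30], descend [3, 5]
  N3 x:[30,97/3] y:[46,61] z:[45/2,29] -> miss, prune
  N5 x:[21,32] y:[26,48] z:[18,30] -> hit [26,30], descend [1, 2]
    N1 x:[21,79/3] y:[26,43] z:[26,30] -> hit [26,79/3] leaf, test {P1(miss), P2@t=26}
    N2 x:[94/3,32] y:[46,48] z:[18,41/2] -> miss, prune

5 AABB tests over nodes [0, 3, 5, 1, 2]; 1 leaf entered; closest P2.

== RESULT ==
[0, 3, 5, 1, 2]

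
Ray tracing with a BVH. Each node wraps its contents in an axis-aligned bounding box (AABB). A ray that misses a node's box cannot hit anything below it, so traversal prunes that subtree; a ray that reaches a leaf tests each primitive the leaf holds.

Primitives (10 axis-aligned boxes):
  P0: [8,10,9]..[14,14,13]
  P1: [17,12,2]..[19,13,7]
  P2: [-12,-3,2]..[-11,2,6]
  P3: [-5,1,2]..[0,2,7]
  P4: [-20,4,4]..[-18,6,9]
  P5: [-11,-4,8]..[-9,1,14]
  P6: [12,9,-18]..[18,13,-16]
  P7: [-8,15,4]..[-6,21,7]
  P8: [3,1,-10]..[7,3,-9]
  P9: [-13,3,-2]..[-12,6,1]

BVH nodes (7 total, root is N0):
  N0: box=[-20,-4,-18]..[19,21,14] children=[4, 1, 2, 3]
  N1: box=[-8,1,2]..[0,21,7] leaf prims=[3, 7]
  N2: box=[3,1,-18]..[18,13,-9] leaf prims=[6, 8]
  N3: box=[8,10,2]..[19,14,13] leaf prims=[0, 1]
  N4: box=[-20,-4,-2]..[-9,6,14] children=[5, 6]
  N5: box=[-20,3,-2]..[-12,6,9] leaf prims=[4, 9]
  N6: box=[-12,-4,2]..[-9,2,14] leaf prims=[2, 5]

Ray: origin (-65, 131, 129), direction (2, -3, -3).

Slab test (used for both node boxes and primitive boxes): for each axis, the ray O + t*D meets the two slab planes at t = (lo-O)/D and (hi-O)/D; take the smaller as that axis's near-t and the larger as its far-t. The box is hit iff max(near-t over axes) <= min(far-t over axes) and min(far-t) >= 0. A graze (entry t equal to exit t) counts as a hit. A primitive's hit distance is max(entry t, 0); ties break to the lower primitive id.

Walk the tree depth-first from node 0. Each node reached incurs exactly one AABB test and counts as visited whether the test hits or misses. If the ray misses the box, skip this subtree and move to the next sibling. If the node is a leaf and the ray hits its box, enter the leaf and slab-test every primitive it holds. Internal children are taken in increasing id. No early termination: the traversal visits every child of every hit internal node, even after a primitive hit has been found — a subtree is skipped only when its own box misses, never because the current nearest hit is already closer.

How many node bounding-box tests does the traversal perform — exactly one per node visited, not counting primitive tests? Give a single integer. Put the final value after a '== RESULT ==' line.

Walk:
N0 x:[45/2,42] y:[110/3,45] z:[115/3,49] -> hit [115/3,42], descend [1, 2, 3, 4]
  N1 x:[57/2,65/2] y:[110/3,130/3] z:[122/3,127/3] -> miss, prune
  N2 x:[34,83/2] y:[118/3,130/3] z:[46,49] -> miss, prune
  N3 x:[73/2,42] y:[39,121/3] z:[116/3,127/3] -> hit [39,121/3] leaf, test {P0@t=39, P1(miss)}
  N4 x:[45/2,28] y:[125/3,45] z:[115/3,131/3] -> miss, prune

order=[0, 1, 2, 3, 4]  |boxes|=5  |leaves|=1  hit=P0

== RESULT ==
5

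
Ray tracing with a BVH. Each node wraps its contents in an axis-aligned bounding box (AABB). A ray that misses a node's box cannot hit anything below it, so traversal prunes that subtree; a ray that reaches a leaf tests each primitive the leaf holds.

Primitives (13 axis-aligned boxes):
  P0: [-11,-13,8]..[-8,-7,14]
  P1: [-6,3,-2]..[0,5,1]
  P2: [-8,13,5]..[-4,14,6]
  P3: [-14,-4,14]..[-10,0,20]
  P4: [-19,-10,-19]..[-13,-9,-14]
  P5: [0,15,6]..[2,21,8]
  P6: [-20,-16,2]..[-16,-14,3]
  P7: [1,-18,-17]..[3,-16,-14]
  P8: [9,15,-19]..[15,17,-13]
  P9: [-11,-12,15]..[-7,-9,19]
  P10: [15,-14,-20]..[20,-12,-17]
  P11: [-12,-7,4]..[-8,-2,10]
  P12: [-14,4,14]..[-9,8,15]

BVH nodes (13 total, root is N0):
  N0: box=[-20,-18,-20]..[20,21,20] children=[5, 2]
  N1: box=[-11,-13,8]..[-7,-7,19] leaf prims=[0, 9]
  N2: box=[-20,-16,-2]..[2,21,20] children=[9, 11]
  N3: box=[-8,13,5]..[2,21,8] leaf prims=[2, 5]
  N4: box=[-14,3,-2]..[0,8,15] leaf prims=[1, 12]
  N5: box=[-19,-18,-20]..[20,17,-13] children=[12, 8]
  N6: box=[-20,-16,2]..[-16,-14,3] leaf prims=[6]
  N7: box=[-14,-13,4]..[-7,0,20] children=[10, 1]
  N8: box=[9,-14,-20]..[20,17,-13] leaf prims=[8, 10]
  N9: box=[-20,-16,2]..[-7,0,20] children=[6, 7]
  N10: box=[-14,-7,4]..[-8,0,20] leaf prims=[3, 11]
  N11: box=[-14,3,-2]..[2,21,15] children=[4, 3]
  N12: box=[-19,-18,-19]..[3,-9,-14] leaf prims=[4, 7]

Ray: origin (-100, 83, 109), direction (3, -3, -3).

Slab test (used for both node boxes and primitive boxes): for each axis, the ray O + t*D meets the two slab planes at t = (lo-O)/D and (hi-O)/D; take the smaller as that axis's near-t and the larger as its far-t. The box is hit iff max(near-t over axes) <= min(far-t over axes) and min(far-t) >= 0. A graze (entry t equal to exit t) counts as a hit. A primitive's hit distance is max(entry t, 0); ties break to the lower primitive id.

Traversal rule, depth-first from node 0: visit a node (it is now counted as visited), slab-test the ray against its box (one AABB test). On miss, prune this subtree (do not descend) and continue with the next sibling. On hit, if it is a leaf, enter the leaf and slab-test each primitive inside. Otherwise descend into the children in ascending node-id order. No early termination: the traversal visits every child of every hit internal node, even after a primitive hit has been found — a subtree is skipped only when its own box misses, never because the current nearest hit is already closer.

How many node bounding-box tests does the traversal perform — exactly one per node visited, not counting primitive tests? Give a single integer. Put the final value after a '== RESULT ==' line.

Walk:
N0 x:[80/3,40] y:[62/3,101/3] z:[89/3,43] -> hit [89/3,101/3], descend [2, 5]
  N2 x:[80/3,34] y:[62/3,33] z:[89/3,37] -> hit [89/3,33], descend [9, 11]
    N9 x:[80/3,31] y:[83/3,33] z:[89/3,107/3] -> hit [89/3,31], descend [6, 7]
      N6 x:[80/3,28] y:[97/3,33] z:[106/3,107/3] -> miss, prune
      N7 x:[86/3,31] y:[83/3,32] z:[89/3,35] -> hit [89/3,31], descend [1, 10]
        N1 x:[89/3,31] y:[30,32] z:[30,101/3] -> hit [30,31] leaf, test {P0(miss), P9@t=92/3}
        N10 x:[86/3,92/3] y:[83/3,30] z:[89/3,35] -> hit [89/3,30] leaf, test {P3(miss), P11(miss)}
    N11 x:[86/3,34] y:[62/3,80/3] z:[94/3,37] -> miss, prune
  N5 x:[27,40] y:[22,101/3] z:[122/3,43] -> miss, prune

order=[0, 2, 9, 6, 7, 1, 10, 11, 5]  |boxes|=9  |leaves|=2  hit=P9

== RESULT ==
9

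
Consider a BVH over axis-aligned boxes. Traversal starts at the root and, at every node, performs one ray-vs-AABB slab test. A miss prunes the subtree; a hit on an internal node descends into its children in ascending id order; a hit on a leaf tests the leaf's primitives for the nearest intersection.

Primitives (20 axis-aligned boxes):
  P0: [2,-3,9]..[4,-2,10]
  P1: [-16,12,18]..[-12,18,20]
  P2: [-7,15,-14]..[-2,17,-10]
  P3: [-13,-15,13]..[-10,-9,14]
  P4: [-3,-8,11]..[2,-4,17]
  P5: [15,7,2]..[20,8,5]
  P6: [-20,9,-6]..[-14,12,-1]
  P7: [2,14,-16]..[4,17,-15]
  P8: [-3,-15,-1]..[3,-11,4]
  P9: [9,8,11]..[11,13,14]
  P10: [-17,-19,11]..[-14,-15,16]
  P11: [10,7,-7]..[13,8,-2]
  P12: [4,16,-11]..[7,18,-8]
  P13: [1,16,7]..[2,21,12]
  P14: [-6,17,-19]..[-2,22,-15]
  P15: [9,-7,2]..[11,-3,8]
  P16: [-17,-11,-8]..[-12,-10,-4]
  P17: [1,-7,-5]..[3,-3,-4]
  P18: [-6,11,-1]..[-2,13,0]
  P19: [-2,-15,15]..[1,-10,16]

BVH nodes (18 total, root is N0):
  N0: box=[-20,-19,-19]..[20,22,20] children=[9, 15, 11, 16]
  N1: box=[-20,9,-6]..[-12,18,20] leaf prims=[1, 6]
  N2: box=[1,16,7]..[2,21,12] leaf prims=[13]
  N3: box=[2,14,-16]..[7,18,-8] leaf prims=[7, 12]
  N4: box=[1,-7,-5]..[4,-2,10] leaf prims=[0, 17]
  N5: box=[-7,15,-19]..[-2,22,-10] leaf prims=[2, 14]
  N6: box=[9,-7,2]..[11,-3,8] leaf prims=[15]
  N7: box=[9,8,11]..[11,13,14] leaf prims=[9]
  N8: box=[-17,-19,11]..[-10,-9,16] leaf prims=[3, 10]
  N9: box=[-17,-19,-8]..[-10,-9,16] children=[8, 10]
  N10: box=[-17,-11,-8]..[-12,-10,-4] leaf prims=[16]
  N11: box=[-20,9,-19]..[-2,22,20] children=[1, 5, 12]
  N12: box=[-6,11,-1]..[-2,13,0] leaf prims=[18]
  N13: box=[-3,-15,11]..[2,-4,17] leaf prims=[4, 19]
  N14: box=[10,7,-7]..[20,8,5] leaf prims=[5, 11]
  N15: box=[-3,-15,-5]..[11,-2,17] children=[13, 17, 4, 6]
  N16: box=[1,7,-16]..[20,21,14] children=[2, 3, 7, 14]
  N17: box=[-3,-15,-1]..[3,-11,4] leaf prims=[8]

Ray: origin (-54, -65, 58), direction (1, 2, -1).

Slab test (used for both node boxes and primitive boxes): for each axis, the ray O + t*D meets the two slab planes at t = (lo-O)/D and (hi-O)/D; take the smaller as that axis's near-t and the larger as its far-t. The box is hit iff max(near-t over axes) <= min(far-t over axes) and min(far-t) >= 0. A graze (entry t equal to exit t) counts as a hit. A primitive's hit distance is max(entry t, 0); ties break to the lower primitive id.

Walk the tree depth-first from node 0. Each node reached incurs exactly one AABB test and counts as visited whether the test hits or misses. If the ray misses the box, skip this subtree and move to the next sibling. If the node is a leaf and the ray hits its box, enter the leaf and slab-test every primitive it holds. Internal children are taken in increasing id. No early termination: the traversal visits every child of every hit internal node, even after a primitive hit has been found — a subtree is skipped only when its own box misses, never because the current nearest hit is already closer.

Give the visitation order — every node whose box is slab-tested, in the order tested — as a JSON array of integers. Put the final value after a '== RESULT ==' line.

Walk:
N0 x:[34,74] y:[23,87/2] z:[38,77] -> hit [38,87/2], descend [9, 11, 15, 16]
  N9 x:[37,44] y:[23,28] z:[42,66] -> miss, prune
  N11 x:[34,52] y:[37,87/2] z:[38,77] -> hit [38,87/2], descend [1, 5, 12]
    N1 x:[34,42] y:[37,83/2] z:[38,64] -> hit [38,83/2] leaf, test {P1@t=77/2, P6(miss)}
    N5 x:[47,52] y:[40,87/2] z:[68,77] -> miss, prune
    N12 x:[48,52] y:[38,39] z:[58,59] -> miss, prune
  N15 x:[51,65] y:[25,63/2] z:[41,63] -> miss, prune
  N16 x:[55,74] y:[36,43] z:[44,74] -> miss, prune

Visited [0, 9, 11, 1, 5, 12, 15, 16]. Tests: 8 box, 1 leaf. Nearest: P1.

== RESULT ==
[0, 9, 11, 1, 5, 12, 15, 16]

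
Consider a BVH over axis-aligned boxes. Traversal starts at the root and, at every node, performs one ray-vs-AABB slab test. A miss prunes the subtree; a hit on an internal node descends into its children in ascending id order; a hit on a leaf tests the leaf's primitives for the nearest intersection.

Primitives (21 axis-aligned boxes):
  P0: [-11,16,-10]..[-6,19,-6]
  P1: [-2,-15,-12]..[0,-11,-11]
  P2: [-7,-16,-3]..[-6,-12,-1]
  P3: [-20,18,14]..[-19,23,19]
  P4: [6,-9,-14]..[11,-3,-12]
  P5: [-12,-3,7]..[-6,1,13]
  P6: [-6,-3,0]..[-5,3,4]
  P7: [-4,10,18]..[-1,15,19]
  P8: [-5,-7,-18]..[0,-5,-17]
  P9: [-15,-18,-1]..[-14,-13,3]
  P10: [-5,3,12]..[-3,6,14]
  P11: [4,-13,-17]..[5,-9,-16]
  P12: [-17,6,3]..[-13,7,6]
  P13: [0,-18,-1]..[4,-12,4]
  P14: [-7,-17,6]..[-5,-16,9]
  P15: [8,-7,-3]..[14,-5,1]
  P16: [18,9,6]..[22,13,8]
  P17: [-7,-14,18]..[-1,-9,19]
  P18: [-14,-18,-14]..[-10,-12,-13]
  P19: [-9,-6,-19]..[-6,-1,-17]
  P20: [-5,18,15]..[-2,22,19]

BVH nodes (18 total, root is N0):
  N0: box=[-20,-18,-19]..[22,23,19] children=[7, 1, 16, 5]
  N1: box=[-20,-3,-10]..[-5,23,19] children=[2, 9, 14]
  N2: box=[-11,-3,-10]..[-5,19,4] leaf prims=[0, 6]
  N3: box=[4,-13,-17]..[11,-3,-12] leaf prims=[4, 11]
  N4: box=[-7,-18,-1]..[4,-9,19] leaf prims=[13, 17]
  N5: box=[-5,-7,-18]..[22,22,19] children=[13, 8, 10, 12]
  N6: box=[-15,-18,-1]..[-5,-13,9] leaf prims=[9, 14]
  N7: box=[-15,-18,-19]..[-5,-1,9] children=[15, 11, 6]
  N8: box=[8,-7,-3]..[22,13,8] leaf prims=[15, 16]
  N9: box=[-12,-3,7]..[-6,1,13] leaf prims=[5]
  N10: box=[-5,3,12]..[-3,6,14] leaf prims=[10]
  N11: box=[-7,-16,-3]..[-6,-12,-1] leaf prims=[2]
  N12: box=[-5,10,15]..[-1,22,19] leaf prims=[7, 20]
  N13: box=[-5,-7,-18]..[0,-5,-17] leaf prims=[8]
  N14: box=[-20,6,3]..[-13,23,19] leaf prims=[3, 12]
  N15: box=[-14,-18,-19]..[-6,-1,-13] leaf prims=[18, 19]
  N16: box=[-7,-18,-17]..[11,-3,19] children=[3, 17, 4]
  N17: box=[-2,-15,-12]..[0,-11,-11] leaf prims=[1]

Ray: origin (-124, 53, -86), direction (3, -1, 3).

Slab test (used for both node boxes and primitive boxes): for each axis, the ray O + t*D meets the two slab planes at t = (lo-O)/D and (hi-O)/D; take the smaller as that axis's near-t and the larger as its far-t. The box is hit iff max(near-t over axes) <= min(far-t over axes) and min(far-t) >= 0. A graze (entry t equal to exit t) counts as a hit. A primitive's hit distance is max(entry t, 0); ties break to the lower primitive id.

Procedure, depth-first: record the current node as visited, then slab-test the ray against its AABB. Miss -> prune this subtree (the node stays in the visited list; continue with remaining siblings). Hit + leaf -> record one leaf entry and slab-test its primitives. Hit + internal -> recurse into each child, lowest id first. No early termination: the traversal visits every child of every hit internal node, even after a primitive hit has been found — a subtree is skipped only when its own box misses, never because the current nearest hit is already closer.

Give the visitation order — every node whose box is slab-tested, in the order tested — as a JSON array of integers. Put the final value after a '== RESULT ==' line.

Trace the traversal:
N0 x:[104/3,146/3] y:[30,71] z:[67/3,35] -> hit [104/3,35], descend [1, 5, 7, 16]
  N1 x:[104/3,119/3] y:[30,56] z:[76/3,35] -> hit [104/3,35], descend [2, 9, 14]
    N2 x:[113/3,119/3] y:[34,56] z:[76/3,30] -> miss, prune
    N9 x:[112/3,118/3] y:[52,56] z:[31,33] -> miss, prune
    N14 x:[104/3,37] y:[30,47] z:[89/3,35] -> hit [104/3,35] leaf, test {P3@t=104/3, P12(miss)}
  N5 x:[119/3,146/3] y:[31,60] z:[68/3,35] -> miss, prune
  N7 x:[109/3,119/3] y:[54,71] z:[67/3,95/3] -> miss, prune
  N16 x:[39,45] y:[56,71] z:[23,35] -> miss, prune

order=[0, 1, 2, 9, 14, 5, 7, 16]  |boxes|=8  |leaves|=1  hit=P3

== RESULT ==
[0, 1, 2, 9, 14, 5, 7, 16]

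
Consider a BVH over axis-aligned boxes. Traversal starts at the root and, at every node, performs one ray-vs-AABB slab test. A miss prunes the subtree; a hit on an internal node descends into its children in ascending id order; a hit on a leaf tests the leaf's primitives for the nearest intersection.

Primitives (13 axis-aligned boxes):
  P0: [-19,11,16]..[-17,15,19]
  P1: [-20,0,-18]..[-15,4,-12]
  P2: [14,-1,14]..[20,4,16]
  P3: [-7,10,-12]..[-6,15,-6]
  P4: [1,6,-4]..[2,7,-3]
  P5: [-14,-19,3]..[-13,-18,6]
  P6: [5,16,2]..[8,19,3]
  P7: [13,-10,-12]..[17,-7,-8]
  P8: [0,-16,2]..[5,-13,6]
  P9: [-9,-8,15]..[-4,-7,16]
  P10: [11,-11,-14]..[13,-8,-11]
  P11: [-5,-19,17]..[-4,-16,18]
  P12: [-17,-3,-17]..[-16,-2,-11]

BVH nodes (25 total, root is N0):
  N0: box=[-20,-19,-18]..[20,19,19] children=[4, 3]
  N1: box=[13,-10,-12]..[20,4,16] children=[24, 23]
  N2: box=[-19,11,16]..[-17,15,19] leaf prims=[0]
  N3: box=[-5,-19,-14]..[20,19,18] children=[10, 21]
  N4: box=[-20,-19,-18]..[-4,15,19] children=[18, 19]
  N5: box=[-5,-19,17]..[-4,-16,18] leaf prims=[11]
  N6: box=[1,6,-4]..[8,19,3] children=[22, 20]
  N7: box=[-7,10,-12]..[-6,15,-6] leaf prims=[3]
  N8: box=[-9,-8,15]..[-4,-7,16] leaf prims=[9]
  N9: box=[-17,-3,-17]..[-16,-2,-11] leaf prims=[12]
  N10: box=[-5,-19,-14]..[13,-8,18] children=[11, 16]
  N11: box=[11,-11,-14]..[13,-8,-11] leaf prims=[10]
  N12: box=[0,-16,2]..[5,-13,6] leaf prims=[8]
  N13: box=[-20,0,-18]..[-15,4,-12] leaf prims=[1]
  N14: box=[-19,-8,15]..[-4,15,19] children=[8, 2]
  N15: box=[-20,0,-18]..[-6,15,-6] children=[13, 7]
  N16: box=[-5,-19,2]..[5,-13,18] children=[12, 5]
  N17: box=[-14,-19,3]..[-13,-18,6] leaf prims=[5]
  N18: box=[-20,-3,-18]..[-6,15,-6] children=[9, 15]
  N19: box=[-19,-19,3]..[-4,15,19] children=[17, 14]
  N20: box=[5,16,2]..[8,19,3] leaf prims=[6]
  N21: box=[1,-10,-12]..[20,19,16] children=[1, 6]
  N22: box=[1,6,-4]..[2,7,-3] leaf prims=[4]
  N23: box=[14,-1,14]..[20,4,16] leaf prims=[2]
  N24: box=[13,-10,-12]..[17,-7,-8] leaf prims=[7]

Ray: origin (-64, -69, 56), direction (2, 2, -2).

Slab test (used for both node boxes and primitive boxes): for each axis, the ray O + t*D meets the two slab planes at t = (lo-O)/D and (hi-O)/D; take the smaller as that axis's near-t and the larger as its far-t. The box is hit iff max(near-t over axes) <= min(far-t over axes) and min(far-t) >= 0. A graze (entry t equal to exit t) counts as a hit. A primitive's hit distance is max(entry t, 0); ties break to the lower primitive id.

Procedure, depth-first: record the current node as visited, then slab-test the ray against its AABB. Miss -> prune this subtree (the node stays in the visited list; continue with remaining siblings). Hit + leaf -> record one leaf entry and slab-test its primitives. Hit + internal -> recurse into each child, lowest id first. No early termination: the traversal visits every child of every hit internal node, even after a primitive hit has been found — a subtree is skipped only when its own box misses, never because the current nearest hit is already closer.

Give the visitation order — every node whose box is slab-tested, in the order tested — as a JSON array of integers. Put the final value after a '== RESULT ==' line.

Trace the traversal:
N0 x:[22,42] y:[25,44] z:[37/2,37] -> hit [25,37], descend [3, 4]
  N3 x:[59/2,42] y:[25,44] z:[19,35] -> hit [59/2,35], descend [10, 21]
    N10 x:[59/2,77/2] y:[25,61/2] z:[19,35] -> hit [59/2,61/2], descend [11, 16]
      N11 x:[75/2,77/2] y:[29,61/2] z:[67/2,35] -> miss, prune
      N16 x:[59/2,69/2] y:[25,28] z:[19,27] -> miss, prune
    N21 x:[65/2,42] y:[59/2,44] z:[20,34] -> hit [65/2,34], descend [1, 6]
      N1 x:[77/2,42] y:[59/2,73/2] z:[20,34] -> miss, prune
      N6 x:[65/2,36] y:[75/2,44] z:[53/2,30] -> miss, prune
  N4 x:[22,30] y:[25,42] z:[37/2,37] -> hit [25,30], descend [18, 19]
    N18 x:[22,29] y:[33,42] z:[31,37] -> miss, prune
    N19 x:[45/2,30] y:[25,42] z:[37/2,53/2] -> hit [25,53/2], descend [14, 17]
      N14 x:[45/2,30] y:[61/2,42] z:[37/2,41/2] -> miss, prune
      N17 x:[25,51/2] y:[25,51/2] z:[25,53/2] -> hit [25,51/2] leaf, test {P5@t=25}

order=[0, 3, 10, 11, 16, 21, 1, 6, 4, 18, 19, 14, 17]  |boxes|=13  |leaves|=1  hit=P5

== RESULT ==
[0, 3, 10, 11, 16, 21, 1, 6, 4, 18, 19, 14, 17]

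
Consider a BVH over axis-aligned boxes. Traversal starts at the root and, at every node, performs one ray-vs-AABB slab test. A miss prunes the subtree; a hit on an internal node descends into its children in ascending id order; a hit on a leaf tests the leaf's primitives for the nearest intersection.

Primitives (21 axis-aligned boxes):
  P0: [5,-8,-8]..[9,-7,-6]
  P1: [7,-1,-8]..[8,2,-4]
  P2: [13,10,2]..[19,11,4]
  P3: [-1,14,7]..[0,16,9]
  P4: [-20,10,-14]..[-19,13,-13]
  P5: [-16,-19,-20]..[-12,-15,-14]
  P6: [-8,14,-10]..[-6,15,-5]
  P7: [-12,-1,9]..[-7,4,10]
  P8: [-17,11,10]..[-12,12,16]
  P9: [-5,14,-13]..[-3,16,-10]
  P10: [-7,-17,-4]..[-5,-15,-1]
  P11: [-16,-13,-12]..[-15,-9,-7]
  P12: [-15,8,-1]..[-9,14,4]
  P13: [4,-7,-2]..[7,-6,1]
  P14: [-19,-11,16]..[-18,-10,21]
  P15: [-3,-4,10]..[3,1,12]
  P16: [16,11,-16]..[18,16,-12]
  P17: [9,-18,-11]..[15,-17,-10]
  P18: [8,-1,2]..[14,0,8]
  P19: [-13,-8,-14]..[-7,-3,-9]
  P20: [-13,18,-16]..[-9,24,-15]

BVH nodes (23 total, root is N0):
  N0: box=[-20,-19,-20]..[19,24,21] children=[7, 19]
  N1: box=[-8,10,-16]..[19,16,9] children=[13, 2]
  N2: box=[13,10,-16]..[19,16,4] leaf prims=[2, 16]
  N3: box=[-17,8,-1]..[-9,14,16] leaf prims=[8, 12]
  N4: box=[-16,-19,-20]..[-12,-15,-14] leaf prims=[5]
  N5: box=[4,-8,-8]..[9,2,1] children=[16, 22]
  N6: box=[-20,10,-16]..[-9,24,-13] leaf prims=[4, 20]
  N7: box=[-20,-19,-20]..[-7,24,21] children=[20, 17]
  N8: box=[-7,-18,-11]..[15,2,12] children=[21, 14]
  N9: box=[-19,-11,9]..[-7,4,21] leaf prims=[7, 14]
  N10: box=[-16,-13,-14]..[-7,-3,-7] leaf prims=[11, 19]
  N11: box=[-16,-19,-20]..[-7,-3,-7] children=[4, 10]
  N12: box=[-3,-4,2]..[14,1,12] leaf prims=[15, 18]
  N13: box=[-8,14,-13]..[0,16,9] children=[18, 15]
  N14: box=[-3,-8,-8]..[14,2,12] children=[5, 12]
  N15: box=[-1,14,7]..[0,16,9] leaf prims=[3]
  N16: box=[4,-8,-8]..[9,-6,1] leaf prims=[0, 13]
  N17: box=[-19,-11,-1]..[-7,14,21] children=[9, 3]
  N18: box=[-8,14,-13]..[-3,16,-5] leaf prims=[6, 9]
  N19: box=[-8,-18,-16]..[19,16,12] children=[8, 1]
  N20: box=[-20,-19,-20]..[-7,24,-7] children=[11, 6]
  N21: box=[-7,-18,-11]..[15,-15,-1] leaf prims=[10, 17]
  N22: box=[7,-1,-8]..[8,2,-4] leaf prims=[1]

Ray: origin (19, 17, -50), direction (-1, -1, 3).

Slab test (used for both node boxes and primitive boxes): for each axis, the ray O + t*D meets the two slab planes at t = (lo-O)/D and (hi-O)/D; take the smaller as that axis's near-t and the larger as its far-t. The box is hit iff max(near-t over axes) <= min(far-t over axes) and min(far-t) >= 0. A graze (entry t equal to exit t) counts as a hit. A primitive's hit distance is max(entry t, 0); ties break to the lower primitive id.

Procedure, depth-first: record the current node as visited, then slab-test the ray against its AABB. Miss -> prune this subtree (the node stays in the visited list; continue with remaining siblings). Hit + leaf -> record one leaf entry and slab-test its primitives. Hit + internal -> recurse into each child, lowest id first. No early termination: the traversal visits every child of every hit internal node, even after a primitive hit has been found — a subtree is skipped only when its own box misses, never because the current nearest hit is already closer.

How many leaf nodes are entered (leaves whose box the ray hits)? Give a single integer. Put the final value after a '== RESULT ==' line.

Trace the traversal:
N0 x:[0,39] y:[-7,36] z:[10,71/3] -> hit [10,71/3], descend [7, 19]
  N7 x:[26,39] y:[-7,36] z:[10,71/3] -> miss, prune
  N19 x:[0,27] y:[1,35] z:[34/3,62/3] -> hit [34/3,62/3], descend [1, 8]
    N1 x:[0,27] y:[1,7] z:[34/3,59/3] -> miss, prune
    N8 x:[4,26] y:[15,35] z:[13,62/3] -> hit [15,62/3], descend [14, 21]
      N14 x:[5,22] y:[15,25] z:[14,62/3] -> hit [15,62/3], descend [5, 12]
        N5 x:[10,15] y:[15,25] z:[14,17] -> hit [15,15], descend [16, 22]
          N16 x:[10,15] y:[23,25] z:[14,17] -> miss, prune
          N22 x:[11,12] y:[15,18] z:[14,46/3] -> miss, prune
        N12 x:[5,22] y:[16,21] z:[52/3,62/3] -> hit [52/3,62/3] leaf, test {P15@t=20, P18(miss)}
      N21 x:[4,26] y:[32,35] z:[13,49/3] -> miss, prune

11 AABB tests over nodes [0, 7, 19, 1, 8, 14, 5, 16, 22, 12, 21]; 1 leaf entered; closest P15.

== RESULT ==
1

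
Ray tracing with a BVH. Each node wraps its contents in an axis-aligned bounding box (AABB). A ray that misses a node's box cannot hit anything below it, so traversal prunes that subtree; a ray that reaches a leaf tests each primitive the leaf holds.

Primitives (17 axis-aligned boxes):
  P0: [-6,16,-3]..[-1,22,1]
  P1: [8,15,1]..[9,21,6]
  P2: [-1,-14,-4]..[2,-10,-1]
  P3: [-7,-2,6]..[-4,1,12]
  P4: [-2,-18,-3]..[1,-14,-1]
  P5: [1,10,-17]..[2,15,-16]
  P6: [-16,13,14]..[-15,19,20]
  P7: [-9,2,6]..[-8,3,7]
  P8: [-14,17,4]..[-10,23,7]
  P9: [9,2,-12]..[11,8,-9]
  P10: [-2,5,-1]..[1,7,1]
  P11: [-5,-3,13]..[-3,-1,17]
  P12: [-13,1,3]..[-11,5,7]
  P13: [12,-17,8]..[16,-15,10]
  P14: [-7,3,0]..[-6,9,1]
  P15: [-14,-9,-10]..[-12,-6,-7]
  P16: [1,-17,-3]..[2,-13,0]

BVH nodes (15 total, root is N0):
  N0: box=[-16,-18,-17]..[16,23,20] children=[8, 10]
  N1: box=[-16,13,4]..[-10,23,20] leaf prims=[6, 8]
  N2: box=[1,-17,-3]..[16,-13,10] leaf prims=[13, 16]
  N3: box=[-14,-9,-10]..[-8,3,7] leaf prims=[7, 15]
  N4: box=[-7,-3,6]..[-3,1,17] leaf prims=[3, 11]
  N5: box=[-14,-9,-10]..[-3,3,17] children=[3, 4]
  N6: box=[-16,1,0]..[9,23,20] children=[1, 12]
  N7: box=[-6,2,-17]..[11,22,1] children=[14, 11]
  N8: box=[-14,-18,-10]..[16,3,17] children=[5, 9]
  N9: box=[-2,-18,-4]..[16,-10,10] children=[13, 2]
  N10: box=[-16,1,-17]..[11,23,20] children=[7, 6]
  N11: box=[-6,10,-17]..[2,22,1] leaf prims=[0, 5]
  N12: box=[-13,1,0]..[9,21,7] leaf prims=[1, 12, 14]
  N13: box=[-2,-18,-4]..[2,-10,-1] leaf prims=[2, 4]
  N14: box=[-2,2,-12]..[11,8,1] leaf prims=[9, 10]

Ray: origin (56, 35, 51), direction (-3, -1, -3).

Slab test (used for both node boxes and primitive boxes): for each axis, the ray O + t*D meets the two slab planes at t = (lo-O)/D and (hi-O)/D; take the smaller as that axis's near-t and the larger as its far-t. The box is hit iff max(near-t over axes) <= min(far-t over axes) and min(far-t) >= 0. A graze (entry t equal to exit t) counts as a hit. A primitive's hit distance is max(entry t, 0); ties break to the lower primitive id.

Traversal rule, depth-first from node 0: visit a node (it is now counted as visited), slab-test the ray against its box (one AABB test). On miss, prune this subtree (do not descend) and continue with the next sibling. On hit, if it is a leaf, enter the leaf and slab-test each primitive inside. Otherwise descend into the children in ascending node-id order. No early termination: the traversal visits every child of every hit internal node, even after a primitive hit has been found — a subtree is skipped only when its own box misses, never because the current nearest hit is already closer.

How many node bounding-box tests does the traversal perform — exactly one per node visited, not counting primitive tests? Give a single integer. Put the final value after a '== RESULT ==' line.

Walk:
N0 x:[40/3,24] y:[12,53] z:[31/3,68/3] -> hit [40/3,68/3], descend [8, 10]
  N8 x:[40/3,70/3] y:[32,53] z:[34/3,61/3] -> miss, prune
  N10 x:[15,24] y:[12,34] z:[31/3,68/3] -> hit [15,68/3], descend [6, 7]
    N6 x:[47/3,24] y:[12,34] z:[31/3,17] -> hit [47/3,17], descend [1, 12]
      N1 x:[22,24] y:[12,22] z:[31/3,47/3] -> miss, prune
      N12 x:[47/3,23] y:[14,34] z:[44/3,17] -> hit [47/3,17] leaf, test {P1@t=47/3, P12(miss), P14(miss)}
    N7 x:[15,62/3] y:[13,33] z:[50/3,68/3] -> hit [50/3,62/3], descend [11, 14]
      N11 x:[18,62/3] y:[13,25] z:[50/3,68/3] -> hit [18,62/3] leaf, test {P0(miss), P5(miss)}
      N14 x:[15,58/3] y:[27,33] z:[50/3,21] -> miss, prune

9 AABB tests over nodes [0, 8, 10, 6, 1, 12, 7, 11, 14]; 2 leaves entered; closest P1.

== RESULT ==
9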